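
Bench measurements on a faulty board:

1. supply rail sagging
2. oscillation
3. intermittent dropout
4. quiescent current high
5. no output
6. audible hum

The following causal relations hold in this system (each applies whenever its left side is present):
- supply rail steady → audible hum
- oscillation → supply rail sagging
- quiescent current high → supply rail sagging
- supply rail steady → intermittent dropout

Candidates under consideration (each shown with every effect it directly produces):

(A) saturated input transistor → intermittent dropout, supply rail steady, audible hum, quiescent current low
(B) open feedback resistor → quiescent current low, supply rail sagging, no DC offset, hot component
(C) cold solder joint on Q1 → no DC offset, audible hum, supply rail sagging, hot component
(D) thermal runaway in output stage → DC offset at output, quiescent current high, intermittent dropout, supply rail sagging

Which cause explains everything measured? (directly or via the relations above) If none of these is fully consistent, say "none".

none

Per-candidate check:
(A) saturated input transistor — fails on supply rail sagging, oscillation, quiescent current high, no output (predicts supply rail steady, not supply rail sagging; predicts quiescent current low, not quiescent current high)
(B) open feedback resistor — fails on oscillation, intermittent dropout, quiescent current high, no output, audible hum (predicts quiescent current low, not quiescent current high)
(C) cold solder joint on Q1 — does not account for oscillation, intermittent dropout, quiescent current high, no output
(D) thermal runaway in output stage — supply rail sagging ✓; oscillation ✗; intermittent dropout ✓; quiescent current high ✓; no output ✗; audible hum ✗
Every candidate fails on at least one observation.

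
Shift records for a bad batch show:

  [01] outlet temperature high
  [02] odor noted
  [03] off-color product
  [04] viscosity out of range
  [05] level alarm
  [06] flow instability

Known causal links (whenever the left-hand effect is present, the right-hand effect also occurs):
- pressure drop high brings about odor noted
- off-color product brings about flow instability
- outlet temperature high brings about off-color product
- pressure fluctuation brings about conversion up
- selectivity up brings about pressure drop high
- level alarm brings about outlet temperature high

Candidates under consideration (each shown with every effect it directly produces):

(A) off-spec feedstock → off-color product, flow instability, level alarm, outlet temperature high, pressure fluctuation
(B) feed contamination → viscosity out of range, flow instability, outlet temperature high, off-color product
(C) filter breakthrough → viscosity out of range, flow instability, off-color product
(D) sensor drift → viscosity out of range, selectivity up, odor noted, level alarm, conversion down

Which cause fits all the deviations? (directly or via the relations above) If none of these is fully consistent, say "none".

D

For each candidate, compare predicted effects to what was observed:
(A) off-spec feedstock — outlet temperature high ✓; odor noted ✗; off-color product ✓; viscosity out of range ✗; level alarm ✓; flow instability ✓
(B) feed contamination — does not account for odor noted, level alarm
(C) filter breakthrough — does not account for outlet temperature high, odor noted, level alarm
(D) sensor drift — outlet temperature high ✓ (through level alarm → outlet temperature high); odor noted ✓; off-color product ✓ (through level alarm → outlet temperature high → off-color product); viscosity out of range ✓; level alarm ✓; flow instability ✓ (through level alarm → outlet temperature high → off-color product → flow instability)
Only (D) is consistent with every observation.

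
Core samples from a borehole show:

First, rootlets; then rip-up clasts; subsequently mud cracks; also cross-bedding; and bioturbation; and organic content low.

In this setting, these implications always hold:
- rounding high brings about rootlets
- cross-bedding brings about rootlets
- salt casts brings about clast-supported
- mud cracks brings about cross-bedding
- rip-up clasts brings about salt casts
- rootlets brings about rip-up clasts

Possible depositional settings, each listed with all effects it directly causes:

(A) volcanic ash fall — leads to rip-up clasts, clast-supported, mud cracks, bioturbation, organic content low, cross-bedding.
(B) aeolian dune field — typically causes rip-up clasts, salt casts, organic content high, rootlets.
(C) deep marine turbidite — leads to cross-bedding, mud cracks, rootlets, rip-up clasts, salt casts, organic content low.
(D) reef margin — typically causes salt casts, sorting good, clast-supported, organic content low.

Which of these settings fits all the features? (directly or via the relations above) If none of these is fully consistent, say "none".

A

Per-candidate check:
(A) volcanic ash fall — accounts for every observation (rootlets through cross-bedding → rootlets)
(B) aeolian dune field — fails on mud cracks, cross-bedding, bioturbation, organic content low (predicts organic content high, not organic content low)
(C) deep marine turbidite — rootlets ✓; rip-up clasts ✓; mud cracks ✓; cross-bedding ✓; bioturbation ✗; organic content low ✓
(D) reef margin — does not account for rootlets, rip-up clasts, mud cracks, cross-bedding, bioturbation
Only (A) is consistent with every observation.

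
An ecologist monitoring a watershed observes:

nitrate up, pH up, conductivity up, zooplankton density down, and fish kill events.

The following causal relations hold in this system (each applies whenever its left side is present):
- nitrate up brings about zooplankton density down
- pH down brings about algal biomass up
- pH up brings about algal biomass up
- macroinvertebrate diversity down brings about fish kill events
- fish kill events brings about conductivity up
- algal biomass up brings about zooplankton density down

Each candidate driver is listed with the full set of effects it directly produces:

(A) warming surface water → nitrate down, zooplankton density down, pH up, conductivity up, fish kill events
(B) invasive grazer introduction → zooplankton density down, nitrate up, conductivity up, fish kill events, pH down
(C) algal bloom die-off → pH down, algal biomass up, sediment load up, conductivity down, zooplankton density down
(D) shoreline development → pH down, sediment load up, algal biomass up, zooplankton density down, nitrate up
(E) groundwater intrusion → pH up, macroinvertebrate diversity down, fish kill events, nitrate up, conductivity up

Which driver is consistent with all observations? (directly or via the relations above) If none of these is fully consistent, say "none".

Per-candidate check:
(A) warming surface water — fails on nitrate up (predicts nitrate down, not nitrate up)
(B) invasive grazer introduction — nitrate up match; pH up miss; conductivity up match; zooplankton density down match; fish kill events match
(C) algal bloom die-off — fails on nitrate up, pH up, conductivity up, fish kill events (predicts pH down, not pH up; predicts conductivity down, not conductivity up)
(D) shoreline development — nitrate up match; pH up miss; conductivity up miss; zooplankton density down match; fish kill events miss
(E) groundwater intrusion — accounts for every observation (zooplankton density down through nitrate up → zooplankton density down)
(E) alone accounts for all the evidence.

E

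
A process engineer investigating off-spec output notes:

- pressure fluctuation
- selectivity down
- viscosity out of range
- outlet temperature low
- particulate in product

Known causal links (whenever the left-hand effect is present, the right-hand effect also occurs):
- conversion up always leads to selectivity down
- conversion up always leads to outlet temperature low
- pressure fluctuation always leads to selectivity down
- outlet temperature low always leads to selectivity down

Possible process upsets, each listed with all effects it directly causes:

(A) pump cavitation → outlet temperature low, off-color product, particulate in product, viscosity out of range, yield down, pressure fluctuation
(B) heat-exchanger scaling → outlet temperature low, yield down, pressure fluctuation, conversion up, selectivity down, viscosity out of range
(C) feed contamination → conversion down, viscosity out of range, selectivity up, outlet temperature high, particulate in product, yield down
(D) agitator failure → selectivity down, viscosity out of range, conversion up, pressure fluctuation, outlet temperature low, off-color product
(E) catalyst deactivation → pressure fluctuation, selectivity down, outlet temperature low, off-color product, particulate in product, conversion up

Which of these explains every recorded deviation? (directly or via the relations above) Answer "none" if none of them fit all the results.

A

Checking each candidate against the observations:
(A) pump cavitation — pressure fluctuation yes; selectivity down yes (through outlet temperature low → selectivity down); viscosity out of range yes; outlet temperature low yes; particulate in product yes
(B) heat-exchanger scaling — pressure fluctuation yes; selectivity down yes; viscosity out of range yes; outlet temperature low yes; particulate in product NO
(C) feed contamination — fails on pressure fluctuation, selectivity down, outlet temperature low (predicts selectivity up, not selectivity down; predicts outlet temperature high, not outlet temperature low)
(D) agitator failure — pressure fluctuation yes; selectivity down yes; viscosity out of range yes; outlet temperature low yes; particulate in product NO
(E) catalyst deactivation — pressure fluctuation yes; selectivity down yes; viscosity out of range NO; outlet temperature low yes; particulate in product yes
(A) alone accounts for all the evidence.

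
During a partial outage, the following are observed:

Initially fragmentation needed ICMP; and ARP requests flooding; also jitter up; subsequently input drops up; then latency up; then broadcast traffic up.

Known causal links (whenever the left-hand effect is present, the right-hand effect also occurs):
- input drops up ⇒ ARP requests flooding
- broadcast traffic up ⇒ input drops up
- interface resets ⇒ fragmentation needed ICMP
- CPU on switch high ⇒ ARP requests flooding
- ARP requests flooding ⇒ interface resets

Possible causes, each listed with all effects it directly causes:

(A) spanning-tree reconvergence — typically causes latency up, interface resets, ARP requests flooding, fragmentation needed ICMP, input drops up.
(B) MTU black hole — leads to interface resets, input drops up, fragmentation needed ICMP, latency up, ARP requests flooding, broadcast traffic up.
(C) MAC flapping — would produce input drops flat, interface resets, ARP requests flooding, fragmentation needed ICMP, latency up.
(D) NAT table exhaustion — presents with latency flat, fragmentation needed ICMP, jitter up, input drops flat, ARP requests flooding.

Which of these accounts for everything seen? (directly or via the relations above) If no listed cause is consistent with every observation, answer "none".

none

For each candidate, compare predicted effects to what was observed:
(A) spanning-tree reconvergence — fragmentation needed ICMP match; ARP requests flooding match; jitter up miss; input drops up match; latency up match; broadcast traffic up miss
(B) MTU black hole — does not account for jitter up
(C) MAC flapping — fragmentation needed ICMP match; ARP requests flooding match; jitter up miss; input drops up miss; latency up match; broadcast traffic up miss
(D) NAT table exhaustion — fragmentation needed ICMP match; ARP requests flooding match; jitter up match; input drops up miss; latency up miss; broadcast traffic up miss
Every candidate fails on at least one observation.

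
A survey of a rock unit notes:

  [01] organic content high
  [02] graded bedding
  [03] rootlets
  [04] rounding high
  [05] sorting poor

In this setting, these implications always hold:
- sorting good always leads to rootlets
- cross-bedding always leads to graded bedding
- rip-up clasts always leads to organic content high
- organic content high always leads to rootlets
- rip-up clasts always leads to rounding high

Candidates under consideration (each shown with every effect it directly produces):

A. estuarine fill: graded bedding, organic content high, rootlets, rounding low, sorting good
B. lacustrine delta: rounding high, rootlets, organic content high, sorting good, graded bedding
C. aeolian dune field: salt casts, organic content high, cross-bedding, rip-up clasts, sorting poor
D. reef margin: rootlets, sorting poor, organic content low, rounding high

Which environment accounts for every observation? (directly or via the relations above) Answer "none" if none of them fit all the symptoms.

C

Testing each hypothesis:
(A) estuarine fill — organic content high yes; graded bedding yes; rootlets yes; rounding high NO; sorting poor NO
(B) lacustrine delta — fails on sorting poor (predicts sorting good, not sorting poor)
(C) aeolian dune field — organic content high yes; graded bedding yes (via cross-bedding → graded bedding); rootlets yes (via organic content high → rootlets); rounding high yes (via rip-up clasts → rounding high); sorting poor yes
(D) reef margin — organic content high NO; graded bedding NO; rootlets yes; rounding high yes; sorting poor yes
(C) is the only candidate with no mismatches.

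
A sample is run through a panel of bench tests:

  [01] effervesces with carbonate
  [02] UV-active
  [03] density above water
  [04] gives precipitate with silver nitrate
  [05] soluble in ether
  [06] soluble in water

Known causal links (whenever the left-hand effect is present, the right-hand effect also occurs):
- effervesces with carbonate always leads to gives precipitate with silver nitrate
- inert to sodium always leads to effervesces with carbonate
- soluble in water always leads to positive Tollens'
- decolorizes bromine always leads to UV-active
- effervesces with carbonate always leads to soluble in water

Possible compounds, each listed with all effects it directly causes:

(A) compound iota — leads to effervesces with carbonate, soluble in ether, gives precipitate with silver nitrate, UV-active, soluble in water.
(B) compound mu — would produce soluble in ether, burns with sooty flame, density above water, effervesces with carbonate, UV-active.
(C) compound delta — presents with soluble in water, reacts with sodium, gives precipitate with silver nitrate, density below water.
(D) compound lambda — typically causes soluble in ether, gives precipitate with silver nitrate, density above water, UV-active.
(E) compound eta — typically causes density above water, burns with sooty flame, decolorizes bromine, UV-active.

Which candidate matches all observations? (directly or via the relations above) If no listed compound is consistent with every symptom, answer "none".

Checking each candidate against the observations:
(A) compound iota — effervesces with carbonate +; UV-active +; density above water -; gives precipitate with silver nitrate +; soluble in ether +; soluble in water +
(B) compound mu — accounts for every observation (gives precipitate with silver nitrate by effervesces with carbonate → gives precipitate with silver nitrate)
(C) compound delta — effervesces with carbonate -; UV-active -; density above water -; gives precipitate with silver nitrate +; soluble in ether -; soluble in water +
(D) compound lambda — effervesces with carbonate -; UV-active +; density above water +; gives precipitate with silver nitrate +; soluble in ether +; soluble in water -
(E) compound eta — effervesces with carbonate -; UV-active +; density above water +; gives precipitate with silver nitrate -; soluble in ether -; soluble in water -
(B) alone accounts for all the evidence.

B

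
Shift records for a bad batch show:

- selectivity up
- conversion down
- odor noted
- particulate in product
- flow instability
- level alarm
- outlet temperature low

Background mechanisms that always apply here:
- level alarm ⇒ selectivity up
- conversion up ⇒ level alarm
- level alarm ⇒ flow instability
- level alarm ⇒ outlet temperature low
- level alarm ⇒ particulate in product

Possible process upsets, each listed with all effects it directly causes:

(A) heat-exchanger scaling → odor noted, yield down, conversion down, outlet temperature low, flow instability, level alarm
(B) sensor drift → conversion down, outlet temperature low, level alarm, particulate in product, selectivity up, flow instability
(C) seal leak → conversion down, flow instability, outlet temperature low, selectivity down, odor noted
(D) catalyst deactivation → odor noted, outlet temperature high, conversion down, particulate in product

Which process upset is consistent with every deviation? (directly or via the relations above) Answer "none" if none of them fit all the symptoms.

Checking each candidate against the observations:
(A) heat-exchanger scaling — selectivity up yes (through level alarm → selectivity up); conversion down yes; odor noted yes; particulate in product yes (through level alarm → particulate in product); flow instability yes; level alarm yes; outlet temperature low yes
(B) sensor drift — selectivity up yes; conversion down yes; odor noted NO; particulate in product yes; flow instability yes; level alarm yes; outlet temperature low yes
(C) seal leak — fails on selectivity up, particulate in product, level alarm (predicts selectivity down, not selectivity up)
(D) catalyst deactivation — selectivity up NO; conversion down yes; odor noted yes; particulate in product yes; flow instability NO; level alarm NO; outlet temperature low NO
(A) is the only candidate with no mismatches.

A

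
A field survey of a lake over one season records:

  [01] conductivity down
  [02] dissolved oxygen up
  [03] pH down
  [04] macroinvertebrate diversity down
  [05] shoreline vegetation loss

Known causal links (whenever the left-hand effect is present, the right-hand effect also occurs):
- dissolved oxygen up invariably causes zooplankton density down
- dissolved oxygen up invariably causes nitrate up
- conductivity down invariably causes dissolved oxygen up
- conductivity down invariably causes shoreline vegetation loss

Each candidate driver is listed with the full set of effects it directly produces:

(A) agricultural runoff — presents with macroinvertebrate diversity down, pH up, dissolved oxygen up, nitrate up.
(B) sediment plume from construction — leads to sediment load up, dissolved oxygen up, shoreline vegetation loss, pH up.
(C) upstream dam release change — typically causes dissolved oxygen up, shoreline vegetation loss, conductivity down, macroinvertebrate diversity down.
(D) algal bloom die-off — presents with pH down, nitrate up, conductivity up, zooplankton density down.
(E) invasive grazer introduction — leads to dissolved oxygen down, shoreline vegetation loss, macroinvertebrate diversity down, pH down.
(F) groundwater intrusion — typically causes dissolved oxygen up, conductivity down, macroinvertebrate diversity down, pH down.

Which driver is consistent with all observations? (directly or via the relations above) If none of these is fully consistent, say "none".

F

For each candidate, compare predicted effects to what was observed:
(A) agricultural runoff — conductivity down ✗; dissolved oxygen up ✓; pH down ✗; macroinvertebrate diversity down ✓; shoreline vegetation loss ✗
(B) sediment plume from construction — fails on conductivity down, pH down, macroinvertebrate diversity down (predicts pH up, not pH down)
(C) upstream dam release change — conductivity down ✓; dissolved oxygen up ✓; pH down ✗; macroinvertebrate diversity down ✓; shoreline vegetation loss ✓
(D) algal bloom die-off — conductivity down ✗; dissolved oxygen up ✗; pH down ✓; macroinvertebrate diversity down ✗; shoreline vegetation loss ✗
(E) invasive grazer introduction — conductivity down ✗; dissolved oxygen up ✗; pH down ✓; macroinvertebrate diversity down ✓; shoreline vegetation loss ✓
(F) groundwater intrusion — conductivity down ✓; dissolved oxygen up ✓; pH down ✓; macroinvertebrate diversity down ✓; shoreline vegetation loss ✓ (via conductivity down → shoreline vegetation loss)
(F) is the only candidate with no mismatches.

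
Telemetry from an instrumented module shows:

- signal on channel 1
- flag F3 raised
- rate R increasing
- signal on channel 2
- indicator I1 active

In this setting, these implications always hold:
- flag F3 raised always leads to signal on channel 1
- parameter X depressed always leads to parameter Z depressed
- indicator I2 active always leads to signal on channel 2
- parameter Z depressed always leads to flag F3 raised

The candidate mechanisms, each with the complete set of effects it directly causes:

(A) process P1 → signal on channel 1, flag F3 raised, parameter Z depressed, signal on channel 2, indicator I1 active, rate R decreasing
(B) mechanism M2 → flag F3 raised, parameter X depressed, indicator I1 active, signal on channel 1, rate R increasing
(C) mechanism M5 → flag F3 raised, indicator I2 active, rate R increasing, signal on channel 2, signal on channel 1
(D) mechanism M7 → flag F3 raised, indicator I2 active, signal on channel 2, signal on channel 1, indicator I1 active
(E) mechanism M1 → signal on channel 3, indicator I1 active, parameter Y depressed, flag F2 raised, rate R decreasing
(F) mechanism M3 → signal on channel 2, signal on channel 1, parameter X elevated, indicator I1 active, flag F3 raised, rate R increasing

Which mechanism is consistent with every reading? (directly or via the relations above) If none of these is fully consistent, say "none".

F

For each candidate, compare predicted effects to what was observed:
(A) process P1 — fails on rate R increasing (predicts rate R decreasing, not rate R increasing)
(B) mechanism M2 — does not account for signal on channel 2
(C) mechanism M5 — does not account for indicator I1 active
(D) mechanism M7 — signal on channel 1 ✓; flag F3 raised ✓; rate R increasing ✗; signal on channel 2 ✓; indicator I1 active ✓
(E) mechanism M1 — fails on signal on channel 1, flag F3 raised, rate R increasing, signal on channel 2 (predicts rate R decreasing, not rate R increasing)
(F) mechanism M3 — accounts for every observation
(F) is the only candidate with no mismatches.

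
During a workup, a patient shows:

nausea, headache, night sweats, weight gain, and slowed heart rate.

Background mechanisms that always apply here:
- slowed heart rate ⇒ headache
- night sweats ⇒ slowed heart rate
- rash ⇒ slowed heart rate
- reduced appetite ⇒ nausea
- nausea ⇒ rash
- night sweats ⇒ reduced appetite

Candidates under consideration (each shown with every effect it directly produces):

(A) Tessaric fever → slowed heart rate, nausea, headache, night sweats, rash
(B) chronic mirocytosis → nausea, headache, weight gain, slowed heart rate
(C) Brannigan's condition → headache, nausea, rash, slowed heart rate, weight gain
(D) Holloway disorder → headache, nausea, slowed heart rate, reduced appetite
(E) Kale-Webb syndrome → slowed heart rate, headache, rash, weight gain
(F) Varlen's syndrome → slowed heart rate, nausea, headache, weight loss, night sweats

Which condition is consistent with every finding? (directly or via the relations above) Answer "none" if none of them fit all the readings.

For each candidate, compare predicted effects to what was observed:
(A) Tessaric fever — does not account for weight gain
(B) chronic mirocytosis — does not account for night sweats
(C) Brannigan's condition — does not account for night sweats
(D) Holloway disorder — nausea +; headache +; night sweats -; weight gain -; slowed heart rate +
(E) Kale-Webb syndrome — nausea -; headache +; night sweats -; weight gain +; slowed heart rate +
(F) Varlen's syndrome — fails on weight gain (predicts weight loss, not weight gain)
Every candidate fails on at least one observation.

none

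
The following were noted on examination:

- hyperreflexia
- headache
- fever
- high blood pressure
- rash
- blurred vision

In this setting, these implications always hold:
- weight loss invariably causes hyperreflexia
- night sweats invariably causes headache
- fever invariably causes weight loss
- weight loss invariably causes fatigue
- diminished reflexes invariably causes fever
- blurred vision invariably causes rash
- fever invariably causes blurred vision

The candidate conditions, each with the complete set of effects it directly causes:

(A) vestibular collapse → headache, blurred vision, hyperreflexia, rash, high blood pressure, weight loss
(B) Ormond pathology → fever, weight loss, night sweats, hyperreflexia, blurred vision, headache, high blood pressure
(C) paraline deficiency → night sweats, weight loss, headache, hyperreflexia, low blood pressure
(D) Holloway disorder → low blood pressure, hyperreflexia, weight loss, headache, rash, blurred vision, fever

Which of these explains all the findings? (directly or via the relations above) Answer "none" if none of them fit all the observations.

B

Per-candidate check:
(A) vestibular collapse — hyperreflexia match; headache match; fever miss; high blood pressure match; rash match; blurred vision match
(B) Ormond pathology — hyperreflexia match; headache match; fever match; high blood pressure match; rash match (via blurred vision → rash); blurred vision match
(C) paraline deficiency — hyperreflexia match; headache match; fever miss; high blood pressure miss; rash miss; blurred vision miss
(D) Holloway disorder — fails on high blood pressure (predicts low blood pressure, not high blood pressure)
(B) is the only candidate with no mismatches.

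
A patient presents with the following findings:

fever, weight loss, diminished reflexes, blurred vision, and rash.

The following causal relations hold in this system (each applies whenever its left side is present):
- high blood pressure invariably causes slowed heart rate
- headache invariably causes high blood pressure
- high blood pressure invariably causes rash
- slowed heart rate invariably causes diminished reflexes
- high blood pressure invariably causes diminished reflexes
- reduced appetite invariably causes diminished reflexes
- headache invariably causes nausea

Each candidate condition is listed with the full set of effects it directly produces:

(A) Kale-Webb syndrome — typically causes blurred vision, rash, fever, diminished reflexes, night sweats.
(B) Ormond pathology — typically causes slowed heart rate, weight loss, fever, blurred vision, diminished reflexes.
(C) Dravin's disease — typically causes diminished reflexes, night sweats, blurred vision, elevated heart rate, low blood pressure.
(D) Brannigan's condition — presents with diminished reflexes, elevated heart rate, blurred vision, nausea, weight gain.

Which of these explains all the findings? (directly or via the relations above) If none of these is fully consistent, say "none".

none

Per-candidate check:
(A) Kale-Webb syndrome — does not account for weight loss
(B) Ormond pathology — does not account for rash
(C) Dravin's disease — fever miss; weight loss miss; diminished reflexes match; blurred vision match; rash miss
(D) Brannigan's condition — fever miss; weight loss miss; diminished reflexes match; blurred vision match; rash miss
None of the listed candidates fits everything.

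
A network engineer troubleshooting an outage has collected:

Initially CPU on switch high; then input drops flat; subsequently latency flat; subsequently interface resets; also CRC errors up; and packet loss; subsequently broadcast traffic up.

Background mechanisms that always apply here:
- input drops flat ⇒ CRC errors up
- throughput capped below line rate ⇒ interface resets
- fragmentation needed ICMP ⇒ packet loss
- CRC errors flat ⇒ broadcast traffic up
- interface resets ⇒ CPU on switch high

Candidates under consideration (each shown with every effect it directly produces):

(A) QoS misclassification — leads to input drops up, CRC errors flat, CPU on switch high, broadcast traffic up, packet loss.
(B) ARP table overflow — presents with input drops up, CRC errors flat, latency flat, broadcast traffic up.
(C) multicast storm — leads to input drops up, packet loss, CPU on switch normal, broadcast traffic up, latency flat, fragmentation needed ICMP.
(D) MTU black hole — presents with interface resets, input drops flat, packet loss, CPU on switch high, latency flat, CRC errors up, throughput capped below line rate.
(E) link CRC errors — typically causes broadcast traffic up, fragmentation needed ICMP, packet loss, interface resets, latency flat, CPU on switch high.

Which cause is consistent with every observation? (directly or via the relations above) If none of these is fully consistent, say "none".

Per-candidate check:
(A) QoS misclassification — fails on input drops flat, latency flat, interface resets, CRC errors up (predicts input drops up, not input drops flat; predicts CRC errors flat, not CRC errors up)
(B) ARP table overflow — CPU on switch high miss; input drops flat miss; latency flat match; interface resets miss; CRC errors up miss; packet loss miss; broadcast traffic up match
(C) multicast storm — fails on CPU on switch high, input drops flat, interface resets, CRC errors up (predicts CPU on switch normal, not CPU on switch high; predicts input drops up, not input drops flat)
(D) MTU black hole — does not account for broadcast traffic up
(E) link CRC errors — CPU on switch high match; input drops flat miss; latency flat match; interface resets match; CRC errors up miss; packet loss match; broadcast traffic up match
No candidate is consistent with all observations.

none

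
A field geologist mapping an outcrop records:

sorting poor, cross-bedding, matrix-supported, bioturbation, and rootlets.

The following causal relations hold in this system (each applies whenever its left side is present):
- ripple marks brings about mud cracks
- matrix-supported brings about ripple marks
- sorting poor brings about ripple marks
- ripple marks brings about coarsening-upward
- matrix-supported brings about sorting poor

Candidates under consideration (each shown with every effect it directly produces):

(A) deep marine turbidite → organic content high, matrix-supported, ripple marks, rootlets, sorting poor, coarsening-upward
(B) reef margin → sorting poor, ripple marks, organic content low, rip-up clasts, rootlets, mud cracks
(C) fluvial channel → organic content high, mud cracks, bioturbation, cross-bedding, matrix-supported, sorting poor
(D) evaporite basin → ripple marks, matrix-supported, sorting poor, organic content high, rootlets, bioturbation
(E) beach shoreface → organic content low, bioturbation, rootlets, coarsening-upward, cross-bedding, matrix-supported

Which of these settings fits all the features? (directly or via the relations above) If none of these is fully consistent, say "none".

For each candidate, compare predicted effects to what was observed:
(A) deep marine turbidite — does not account for cross-bedding, bioturbation
(B) reef margin — does not account for cross-bedding, matrix-supported, bioturbation
(C) fluvial channel — does not account for rootlets
(D) evaporite basin — does not account for cross-bedding
(E) beach shoreface — sorting poor match (by matrix-supported → sorting poor); cross-bedding match; matrix-supported match; bioturbation match; rootlets match
(E) alone accounts for all the evidence.

E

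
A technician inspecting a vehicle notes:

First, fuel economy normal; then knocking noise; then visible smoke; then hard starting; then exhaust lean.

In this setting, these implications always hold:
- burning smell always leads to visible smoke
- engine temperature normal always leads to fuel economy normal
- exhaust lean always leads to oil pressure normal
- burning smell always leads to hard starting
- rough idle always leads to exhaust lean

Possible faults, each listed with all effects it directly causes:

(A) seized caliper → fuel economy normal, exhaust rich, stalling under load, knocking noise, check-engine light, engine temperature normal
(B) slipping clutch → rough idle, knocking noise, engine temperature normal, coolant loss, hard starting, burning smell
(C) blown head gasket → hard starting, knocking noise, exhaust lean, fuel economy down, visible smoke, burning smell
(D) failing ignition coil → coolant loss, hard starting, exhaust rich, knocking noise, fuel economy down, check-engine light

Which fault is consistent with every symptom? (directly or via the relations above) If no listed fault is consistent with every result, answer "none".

Checking each candidate against the observations:
(A) seized caliper — fuel economy normal match; knocking noise match; visible smoke miss; hard starting miss; exhaust lean miss
(B) slipping clutch — accounts for every observation (fuel economy normal through engine temperature normal → fuel economy normal)
(C) blown head gasket — fails on fuel economy normal (predicts fuel economy down, not fuel economy normal)
(D) failing ignition coil — fuel economy normal miss; knocking noise match; visible smoke miss; hard starting match; exhaust lean miss
(B) is the only candidate with no mismatches.

B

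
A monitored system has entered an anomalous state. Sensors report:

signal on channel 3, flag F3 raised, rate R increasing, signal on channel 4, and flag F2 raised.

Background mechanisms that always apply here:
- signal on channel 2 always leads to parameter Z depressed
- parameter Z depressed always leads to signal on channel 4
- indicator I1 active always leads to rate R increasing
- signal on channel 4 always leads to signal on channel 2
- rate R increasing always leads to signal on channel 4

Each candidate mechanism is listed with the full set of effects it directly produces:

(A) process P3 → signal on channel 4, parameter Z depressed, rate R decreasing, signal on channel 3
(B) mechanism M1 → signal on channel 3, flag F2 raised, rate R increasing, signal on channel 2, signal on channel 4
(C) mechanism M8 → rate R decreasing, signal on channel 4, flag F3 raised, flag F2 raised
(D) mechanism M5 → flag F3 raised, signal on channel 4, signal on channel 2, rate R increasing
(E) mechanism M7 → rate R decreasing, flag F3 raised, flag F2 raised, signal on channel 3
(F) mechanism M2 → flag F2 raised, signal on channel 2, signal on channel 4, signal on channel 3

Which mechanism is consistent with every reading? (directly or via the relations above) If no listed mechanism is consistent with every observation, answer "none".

none

Testing each hypothesis:
(A) process P3 — fails on flag F3 raised, rate R increasing, flag F2 raised (predicts rate R decreasing, not rate R increasing)
(B) mechanism M1 — signal on channel 3 yes; flag F3 raised NO; rate R increasing yes; signal on channel 4 yes; flag F2 raised yes
(C) mechanism M8 — fails on signal on channel 3, rate R increasing (predicts rate R decreasing, not rate R increasing)
(D) mechanism M5 — does not account for signal on channel 3, flag F2 raised
(E) mechanism M7 — signal on channel 3 yes; flag F3 raised yes; rate R increasing NO; signal on channel 4 NO; flag F2 raised yes
(F) mechanism M2 — signal on channel 3 yes; flag F3 raised NO; rate R increasing NO; signal on channel 4 yes; flag F2 raised yes
No candidate is consistent with all observations.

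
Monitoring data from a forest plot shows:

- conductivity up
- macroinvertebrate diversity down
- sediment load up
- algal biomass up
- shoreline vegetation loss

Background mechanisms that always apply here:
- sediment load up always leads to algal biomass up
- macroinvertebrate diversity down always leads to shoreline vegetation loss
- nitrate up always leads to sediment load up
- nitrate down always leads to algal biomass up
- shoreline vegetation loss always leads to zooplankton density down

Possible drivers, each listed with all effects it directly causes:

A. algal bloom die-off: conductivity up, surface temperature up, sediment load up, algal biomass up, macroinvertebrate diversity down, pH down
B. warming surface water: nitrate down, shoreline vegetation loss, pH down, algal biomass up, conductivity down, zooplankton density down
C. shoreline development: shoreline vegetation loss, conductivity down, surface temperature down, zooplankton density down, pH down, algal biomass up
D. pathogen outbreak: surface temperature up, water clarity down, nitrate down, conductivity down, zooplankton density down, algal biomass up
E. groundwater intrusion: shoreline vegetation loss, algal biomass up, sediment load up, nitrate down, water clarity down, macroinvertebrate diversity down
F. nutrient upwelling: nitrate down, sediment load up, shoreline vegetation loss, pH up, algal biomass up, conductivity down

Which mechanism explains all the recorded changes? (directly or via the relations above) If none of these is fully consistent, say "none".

Per-candidate check:
(A) algal bloom die-off — accounts for every observation (shoreline vegetation loss through macroinvertebrate diversity down → shoreline vegetation loss)
(B) warming surface water — conductivity up miss; macroinvertebrate diversity down miss; sediment load up miss; algal biomass up match; shoreline vegetation loss match
(C) shoreline development — fails on conductivity up, macroinvertebrate diversity down, sediment load up (predicts conductivity down, not conductivity up)
(D) pathogen outbreak — fails on conductivity up, macroinvertebrate diversity down, sediment load up, shoreline vegetation loss (predicts conductivity down, not conductivity up)
(E) groundwater intrusion — conductivity up miss; macroinvertebrate diversity down match; sediment load up match; algal biomass up match; shoreline vegetation loss match
(F) nutrient upwelling — fails on conductivity up, macroinvertebrate diversity down (predicts conductivity down, not conductivity up)
(A) alone accounts for all the evidence.

A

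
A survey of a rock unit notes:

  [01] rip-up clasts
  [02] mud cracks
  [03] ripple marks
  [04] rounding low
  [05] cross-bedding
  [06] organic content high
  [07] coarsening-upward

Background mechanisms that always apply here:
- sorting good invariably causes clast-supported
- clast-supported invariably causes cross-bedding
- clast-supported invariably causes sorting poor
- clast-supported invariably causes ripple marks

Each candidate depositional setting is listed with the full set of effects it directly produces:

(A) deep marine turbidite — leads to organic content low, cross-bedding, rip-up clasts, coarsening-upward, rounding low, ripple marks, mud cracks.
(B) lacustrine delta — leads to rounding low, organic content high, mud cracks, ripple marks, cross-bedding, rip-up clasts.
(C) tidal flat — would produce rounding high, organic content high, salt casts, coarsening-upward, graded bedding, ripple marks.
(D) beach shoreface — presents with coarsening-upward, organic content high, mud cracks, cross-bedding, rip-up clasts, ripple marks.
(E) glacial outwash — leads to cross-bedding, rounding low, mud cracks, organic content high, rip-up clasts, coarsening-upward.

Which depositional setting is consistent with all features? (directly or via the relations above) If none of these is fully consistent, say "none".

Per-candidate check:
(A) deep marine turbidite — rip-up clasts yes; mud cracks yes; ripple marks yes; rounding low yes; cross-bedding yes; organic content high NO; coarsening-upward yes
(B) lacustrine delta — does not account for coarsening-upward
(C) tidal flat — rip-up clasts NO; mud cracks NO; ripple marks yes; rounding low NO; cross-bedding NO; organic content high yes; coarsening-upward yes
(D) beach shoreface — rip-up clasts yes; mud cracks yes; ripple marks yes; rounding low NO; cross-bedding yes; organic content high yes; coarsening-upward yes
(E) glacial outwash — rip-up clasts yes; mud cracks yes; ripple marks NO; rounding low yes; cross-bedding yes; organic content high yes; coarsening-upward yes
None of the listed candidates fits everything.

none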